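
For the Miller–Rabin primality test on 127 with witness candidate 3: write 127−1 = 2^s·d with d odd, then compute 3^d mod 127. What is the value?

126

127 − 1 = 126 = 2^1 · 63, so d = 63.
3^1 ≡ 3 (mod 127)
3^2 ≡ 3^2 = 9 ≡ 9 (mod 127)
3^4 ≡ 9^2 = 81 ≡ 81 (mod 127)
3^8 ≡ 81^2 = 6561 ≡ 84 (mod 127)
3^16 ≡ 84^2 = 7056 ≡ 71 (mod 127)
3^32 ≡ 71^2 = 5041 ≡ 88 (mod 127)
63 = 32 + 16 + 8 + 4 + 2 + 1 in binary powers of 2.
So 3^63 ≡ 88 · 71 · 84 · 81 · 9 · 3 ≡ 126 (mod 127).
Since 3^d ≡ 126 (mod 127), base 3 does not prove 127 composite.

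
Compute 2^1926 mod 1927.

2^1 ≡ 2 (mod 1927)
2^2 ≡ 2^2 = 4 ≡ 4 (mod 1927)
2^4 ≡ 4^2 = 16 ≡ 16 (mod 1927)
2^8 ≡ 16^2 = 256 ≡ 256 (mod 1927)
2^16 ≡ 256^2 = 65536 ≡ 18 (mod 1927)
2^32 ≡ 18^2 = 324 ≡ 324 (mod 1927)
2^64 ≡ 324^2 = 104976 ≡ 918 (mod 1927)
2^128 ≡ 918^2 = 842724 ≡ 625 (mod 1927)
2^256 ≡ 625^2 = 390625 ≡ 1371 (mod 1927)
2^512 ≡ 1371^2 = 1879641 ≡ 816 (mod 1927)
2^1024 ≡ 816^2 = 665856 ≡ 1041 (mod 1927)
1926 = 1024 + 512 + 256 + 128 + 4 + 2 in binary powers of 2.
So 2^1926 ≡ 1041 · 816 · 1371 · 625 · 16 · 4 ≡ 1540 (mod 1927).
Since 1540 ≠ 1, base 2 is a Fermat witness: 1927 is composite.

1540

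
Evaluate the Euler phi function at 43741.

Factor: 43741 = 17 · 31 · 83.
φ(43741) = (17−1) · (31−1) · (83−1) = 16 · 30 · 82 = 39360.

39360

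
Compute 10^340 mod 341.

10^1 ≡ 10 (mod 341)
10^2 ≡ 10^2 = 100 ≡ 100 (mod 341)
10^4 ≡ 100^2 = 10000 ≡ 111 (mod 341)
10^8 ≡ 111^2 = 12321 ≡ 45 (mod 341)
10^16 ≡ 45^2 = 2025 ≡ 320 (mod 341)
10^32 ≡ 320^2 = 102400 ≡ 100 (mod 341)
10^64 ≡ 100^2 = 10000 ≡ 111 (mod 341)
10^128 ≡ 111^2 = 12321 ≡ 45 (mod 341)
10^256 ≡ 45^2 = 2025 ≡ 320 (mod 341)
340 = 256 + 64 + 16 + 4 in binary powers of 2.
So 10^340 ≡ 320 · 111 · 320 · 111 ≡ 67 (mod 341).
Since 67 ≠ 1, base 10 is a Fermat witness: 341 is composite.

67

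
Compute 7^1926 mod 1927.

758

7^1 ≡ 7 (mod 1927)
7^2 ≡ 7^2 = 49 ≡ 49 (mod 1927)
7^4 ≡ 49^2 = 2401 ≡ 474 (mod 1927)
7^8 ≡ 474^2 = 224676 ≡ 1144 (mod 1927)
7^16 ≡ 1144^2 = 1308736 ≡ 303 (mod 1927)
7^32 ≡ 303^2 = 91809 ≡ 1240 (mod 1927)
7^64 ≡ 1240^2 = 1537600 ≡ 1781 (mod 1927)
7^128 ≡ 1781^2 = 3171961 ≡ 119 (mod 1927)
7^256 ≡ 119^2 = 14161 ≡ 672 (mod 1927)
7^512 ≡ 672^2 = 451584 ≡ 666 (mod 1927)
7^1024 ≡ 666^2 = 443556 ≡ 346 (mod 1927)
1926 = 1024 + 512 + 256 + 128 + 4 + 2 in binary powers of 2.
So 7^1926 ≡ 346 · 666 · 672 · 119 · 474 · 49 ≡ 758 (mod 1927).
Since 758 ≠ 1, base 7 is a Fermat witness: 1927 is composite.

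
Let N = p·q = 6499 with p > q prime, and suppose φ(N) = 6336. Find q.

67

φ(n) = (p−1)(q−1) = n − (p+q) + 1, so p + q = 6499 − 6336 + 1 = 164.
p and q are the roots of t² − 164t + 6499 = 0.
Discriminant: 164² − 4·6499 = 26896 − 25996 = 900; √900 = 30.
q = (164 − 30)/2 = 67, p = (164 + 30)/2 = 97.
Check: 67 · 97 = 6499.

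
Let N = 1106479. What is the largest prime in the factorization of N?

97

1106479 = 11 · 100589
100589 = 17 · 5917
5917 = 61 · 97
97 is prime.
So 1106479 = 11 · 17 · 61 · 97; the largest prime factor is 97.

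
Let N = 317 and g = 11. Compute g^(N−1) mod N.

11^1 ≡ 11 (mod 317)
11^2 ≡ 11^2 = 121 ≡ 121 (mod 317)
11^4 ≡ 121^2 = 14641 ≡ 59 (mod 317)
11^8 ≡ 59^2 = 3481 ≡ 311 (mod 317)
11^16 ≡ 311^2 = 96721 ≡ 36 (mod 317)
11^32 ≡ 36^2 = 1296 ≡ 28 (mod 317)
11^64 ≡ 28^2 = 784 ≡ 150 (mod 317)
11^128 ≡ 150^2 = 22500 ≡ 310 (mod 317)
11^256 ≡ 310^2 = 96100 ≡ 49 (mod 317)
316 = 256 + 32 + 16 + 8 + 4 in binary powers of 2.
So 11^316 ≡ 49 · 28 · 36 · 311 · 59 ≡ 1 (mod 317).
Since the result is 1, base 11 gives no evidence that 317 is composite.

1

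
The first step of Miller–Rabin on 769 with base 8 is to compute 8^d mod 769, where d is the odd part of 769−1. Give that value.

512

769 − 1 = 768 = 2^8 · 3, so d = 3.
8^1 ≡ 8 (mod 769)
8^2 ≡ 8^2 = 64 ≡ 64 (mod 769)
3 = 2 + 1 in binary powers of 2.
So 8^3 ≡ 64 · 8 ≡ 512 (mod 769).
Squaring chain: 512 → 684 → 304 → 136 → 40 → 62 → 768 → 1; reaches −1, so base 8 does not prove 769 composite.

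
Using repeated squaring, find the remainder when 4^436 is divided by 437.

4^1 ≡ 4 (mod 437)
4^2 ≡ 4^2 = 16 ≡ 16 (mod 437)
4^4 ≡ 16^2 = 256 ≡ 256 (mod 437)
4^8 ≡ 256^2 = 65536 ≡ 423 (mod 437)
4^16 ≡ 423^2 = 178929 ≡ 196 (mod 437)
4^32 ≡ 196^2 = 38416 ≡ 397 (mod 437)
4^64 ≡ 397^2 = 157609 ≡ 289 (mod 437)
4^128 ≡ 289^2 = 83521 ≡ 54 (mod 437)
4^256 ≡ 54^2 = 2916 ≡ 294 (mod 437)
436 = 256 + 128 + 32 + 16 + 4 in binary powers of 2.
So 4^436 ≡ 294 · 54 · 397 · 196 · 256 ≡ 123 (mod 437).
Since 123 ≠ 1, base 4 is a Fermat witness: 437 is composite.

123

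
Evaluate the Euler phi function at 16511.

Factor: 16511 = 11 · 19 · 79.
φ(16511) = (11−1) · (19−1) · (79−1) = 10 · 18 · 78 = 14040.

14040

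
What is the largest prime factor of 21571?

21571 = 11 · 1961
1961 = 37 · 53
53 is prime.
So 21571 = 11 · 37 · 53; the largest prime factor is 53.

53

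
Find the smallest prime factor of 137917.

137917 is odd.
Digit sum 28, not divisible by 3.
Ends in 7: not divisible by 5.
7: 137917 = 7·19702 + 3
11: 137917 = 11·12537 + 10
13: 137917 = 13·10609

13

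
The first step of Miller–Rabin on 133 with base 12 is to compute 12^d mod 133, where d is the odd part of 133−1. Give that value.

133 − 1 = 132 = 2^2 · 33, so d = 33.
12^1 ≡ 12 (mod 133)
12^2 ≡ 12^2 = 144 ≡ 11 (mod 133)
12^4 ≡ 11^2 = 121 ≡ 121 (mod 133)
12^8 ≡ 121^2 = 14641 ≡ 11 (mod 133)
12^16 ≡ 11^2 = 121 ≡ 121 (mod 133)
12^32 ≡ 121^2 = 14641 ≡ 11 (mod 133)
33 = 32 + 1 in binary powers of 2.
So 12^33 ≡ 11 · 12 ≡ 132 (mod 133).
Since 12^d ≡ 132 (mod 133), base 12 does not prove 133 composite.

132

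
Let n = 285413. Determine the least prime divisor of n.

17

285413 is odd.
Digit sum 23, not divisible by 3.
Ends in 3: not divisible by 5.
7: 285413 = 7·40773 + 2
11: 285413 = 11·25946 + 7
13: 285413 = 13·21954 + 11
17: 285413 = 17·16789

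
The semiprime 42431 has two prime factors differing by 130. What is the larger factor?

Since p = q + 130, we have 42431 = q(q + 130), so q² + 130q − 42431 = 0.
Discriminant: 130² + 4·42431 = 16900 + 169724 = 186624; √186624 = 432.
q = (−130 + 432)/2 = 151, and p = q + 130 = 281.
Check: 151 · 281 = 42431.

281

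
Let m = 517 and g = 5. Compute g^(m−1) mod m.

5^1 ≡ 5 (mod 517)
5^2 ≡ 5^2 = 25 ≡ 25 (mod 517)
5^4 ≡ 25^2 = 625 ≡ 108 (mod 517)
5^8 ≡ 108^2 = 11664 ≡ 290 (mod 517)
5^16 ≡ 290^2 = 84100 ≡ 346 (mod 517)
5^32 ≡ 346^2 = 119716 ≡ 289 (mod 517)
5^64 ≡ 289^2 = 83521 ≡ 284 (mod 517)
5^128 ≡ 284^2 = 80656 ≡ 4 (mod 517)
5^256 ≡ 4^2 = 16 ≡ 16 (mod 517)
5^512 ≡ 16^2 = 256 ≡ 256 (mod 517)
516 = 512 + 4 in binary powers of 2.
So 5^516 ≡ 256 · 108 ≡ 247 (mod 517).
Since 247 ≠ 1, base 5 is a Fermat witness: 517 is composite.

247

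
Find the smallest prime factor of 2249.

13

2249 is odd.
Digit sum 17, not divisible by 3.
Ends in 9: not divisible by 5.
7: 2249 = 7·321 + 2
11: 2249 = 11·204 + 5
13: 2249 = 13·173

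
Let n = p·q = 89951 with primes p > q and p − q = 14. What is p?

Since p = q + 14, we have 89951 = q(q + 14), so q² + 14q − 89951 = 0.
Discriminant: 14² + 4·89951 = 196 + 359804 = 360000; √360000 = 600.
q = (−14 + 600)/2 = 293, and p = q + 14 = 307.
Check: 293 · 307 = 89951.

307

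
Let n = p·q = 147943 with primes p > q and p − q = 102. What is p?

Since p = q + 102, we have 147943 = q(q + 102), so q² + 102q − 147943 = 0.
Discriminant: 102² + 4·147943 = 10404 + 591772 = 602176; √602176 = 776.
q = (−102 + 776)/2 = 337, and p = q + 102 = 439.
Check: 337 · 439 = 147943.

439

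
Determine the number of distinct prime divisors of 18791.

3

18791 = 19 · 989
989 = 23 · 43
18791 = 19 · 23 · 43, which has 3 distinct prime factors.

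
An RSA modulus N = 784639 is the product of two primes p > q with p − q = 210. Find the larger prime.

Since p = q + 210, we have 784639 = q(q + 210), so q² + 210q − 784639 = 0.
Discriminant: 210² + 4·784639 = 44100 + 3138556 = 3182656; √3182656 = 1784.
q = (−210 + 1784)/2 = 787, and p = q + 210 = 997.
Check: 787 · 997 = 784639.

997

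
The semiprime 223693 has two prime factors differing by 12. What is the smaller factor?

467

Since p = q + 12, we have 223693 = q(q + 12), so q² + 12q − 223693 = 0.
Discriminant: 12² + 4·223693 = 144 + 894772 = 894916; √894916 = 946.
q = (−12 + 946)/2 = 467, and p = q + 12 = 479.
Check: 467 · 479 = 223693.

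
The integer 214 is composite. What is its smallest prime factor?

2

214 is even: 2 divides it.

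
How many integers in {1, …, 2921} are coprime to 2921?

2772

Factor: 2921 = 23 · 127.
φ(2921) = (23−1) · (127−1) = 22 · 126 = 2772.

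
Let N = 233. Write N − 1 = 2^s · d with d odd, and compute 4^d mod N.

1

233 − 1 = 232 = 2^3 · 29, so d = 29.
4^1 ≡ 4 (mod 233)
4^2 ≡ 4^2 = 16 ≡ 16 (mod 233)
4^4 ≡ 16^2 = 256 ≡ 23 (mod 233)
4^8 ≡ 23^2 = 529 ≡ 63 (mod 233)
4^16 ≡ 63^2 = 3969 ≡ 8 (mod 233)
29 = 16 + 8 + 4 + 1 in binary powers of 2.
So 4^29 ≡ 8 · 63 · 23 · 4 ≡ 1 (mod 233).
Since 4^d ≡ 1 (mod 233), base 4 does not prove 233 composite.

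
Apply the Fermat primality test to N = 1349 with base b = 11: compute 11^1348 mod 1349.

1094

11^1 ≡ 11 (mod 1349)
11^2 ≡ 11^2 = 121 ≡ 121 (mod 1349)
11^4 ≡ 121^2 = 14641 ≡ 1151 (mod 1349)
11^8 ≡ 1151^2 = 1324801 ≡ 83 (mod 1349)
11^16 ≡ 83^2 = 6889 ≡ 144 (mod 1349)
11^32 ≡ 144^2 = 20736 ≡ 501 (mod 1349)
11^64 ≡ 501^2 = 251001 ≡ 87 (mod 1349)
11^128 ≡ 87^2 = 7569 ≡ 824 (mod 1349)
11^256 ≡ 824^2 = 678976 ≡ 429 (mod 1349)
11^512 ≡ 429^2 = 184041 ≡ 577 (mod 1349)
11^1024 ≡ 577^2 = 332929 ≡ 1075 (mod 1349)
1348 = 1024 + 256 + 64 + 4 in binary powers of 2.
So 11^1348 ≡ 1075 · 429 · 87 · 1151 ≡ 1094 (mod 1349).
Since 1094 ≠ 1, base 11 is a Fermat witness: 1349 is composite.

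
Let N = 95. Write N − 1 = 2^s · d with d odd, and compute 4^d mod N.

95 − 1 = 94 = 2^1 · 47, so d = 47.
4^1 ≡ 4 (mod 95)
4^2 ≡ 4^2 = 16 ≡ 16 (mod 95)
4^4 ≡ 16^2 = 256 ≡ 66 (mod 95)
4^8 ≡ 66^2 = 4356 ≡ 81 (mod 95)
4^16 ≡ 81^2 = 6561 ≡ 6 (mod 95)
4^32 ≡ 6^2 = 36 ≡ 36 (mod 95)
47 = 32 + 8 + 4 + 2 + 1 in binary powers of 2.
So 4^47 ≡ 36 · 81 · 66 · 16 · 4 ≡ 54 (mod 95).
Squaring chain: 54; never reaches −1, so base 4 is a Miller–Rabin witness that 95 is composite.

54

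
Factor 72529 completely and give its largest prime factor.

61

72529 = 29 · 2501
2501 = 41 · 61
61 is prime.
So 72529 = 29 · 41 · 61; the largest prime factor is 61.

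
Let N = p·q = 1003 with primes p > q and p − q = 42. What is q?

Since p = q + 42, we have 1003 = q(q + 42), so q² + 42q − 1003 = 0.
Discriminant: 42² + 4·1003 = 1764 + 4012 = 5776; √5776 = 76.
q = (−42 + 76)/2 = 17, and p = q + 42 = 59.
Check: 17 · 59 = 1003.

17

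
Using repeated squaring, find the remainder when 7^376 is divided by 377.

7^1 ≡ 7 (mod 377)
7^2 ≡ 7^2 = 49 ≡ 49 (mod 377)
7^4 ≡ 49^2 = 2401 ≡ 139 (mod 377)
7^8 ≡ 139^2 = 19321 ≡ 94 (mod 377)
7^16 ≡ 94^2 = 8836 ≡ 165 (mod 377)
7^32 ≡ 165^2 = 27225 ≡ 81 (mod 377)
7^64 ≡ 81^2 = 6561 ≡ 152 (mod 377)
7^128 ≡ 152^2 = 23104 ≡ 107 (mod 377)
7^256 ≡ 107^2 = 11449 ≡ 139 (mod 377)
376 = 256 + 64 + 32 + 16 + 8 in binary powers of 2.
So 7^376 ≡ 139 · 152 · 81 · 165 · 94 ≡ 74 (mod 377).
Since 74 ≠ 1, base 7 is a Fermat witness: 377 is composite.

74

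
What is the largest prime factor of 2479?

2479 = 37 · 67
67 is prime.
So 2479 = 37 · 67; the largest prime factor is 67.

67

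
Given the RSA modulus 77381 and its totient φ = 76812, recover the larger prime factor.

φ(n) = (p−1)(q−1) = n − (p+q) + 1, so p + q = 77381 − 76812 + 1 = 570.
p and q are the roots of t² − 570t + 77381 = 0.
Discriminant: 570² − 4·77381 = 324900 − 309524 = 15376; √15376 = 124.
q = (570 − 124)/2 = 223, p = (570 + 124)/2 = 347.
Check: 223 · 347 = 77381.

347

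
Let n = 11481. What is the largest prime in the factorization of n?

89

11481 = 3 · 3827
3827 = 43 · 89
89 is prime.
So 11481 = 3 · 43 · 89; the largest prime factor is 89.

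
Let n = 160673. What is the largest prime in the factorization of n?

160673 = 31 · 5183
5183 = 71 · 73
73 is prime.
So 160673 = 31 · 71 · 73; the largest prime factor is 73.

73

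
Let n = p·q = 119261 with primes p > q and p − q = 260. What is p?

499

Since p = q + 260, we have 119261 = q(q + 260), so q² + 260q − 119261 = 0.
Discriminant: 260² + 4·119261 = 67600 + 477044 = 544644; √544644 = 738.
q = (−260 + 738)/2 = 239, and p = q + 260 = 499.
Check: 239 · 499 = 119261.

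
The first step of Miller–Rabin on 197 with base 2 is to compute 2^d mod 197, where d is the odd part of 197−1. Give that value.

183

197 − 1 = 196 = 2^2 · 49, so d = 49.
2^1 ≡ 2 (mod 197)
2^2 ≡ 2^2 = 4 ≡ 4 (mod 197)
2^4 ≡ 4^2 = 16 ≡ 16 (mod 197)
2^8 ≡ 16^2 = 256 ≡ 59 (mod 197)
2^16 ≡ 59^2 = 3481 ≡ 132 (mod 197)
2^32 ≡ 132^2 = 17424 ≡ 88 (mod 197)
49 = 32 + 16 + 1 in binary powers of 2.
So 2^49 ≡ 88 · 132 · 2 ≡ 183 (mod 197).
Squaring chain: 183 → 196; reaches −1, so base 2 does not prove 197 composite.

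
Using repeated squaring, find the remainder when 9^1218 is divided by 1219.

289

9^1 ≡ 9 (mod 1219)
9^2 ≡ 9^2 = 81 ≡ 81 (mod 1219)
9^4 ≡ 81^2 = 6561 ≡ 466 (mod 1219)
9^8 ≡ 466^2 = 217156 ≡ 174 (mod 1219)
9^16 ≡ 174^2 = 30276 ≡ 1020 (mod 1219)
9^32 ≡ 1020^2 = 1040400 ≡ 593 (mod 1219)
9^64 ≡ 593^2 = 351649 ≡ 577 (mod 1219)
9^128 ≡ 577^2 = 332929 ≡ 142 (mod 1219)
9^256 ≡ 142^2 = 20164 ≡ 660 (mod 1219)
9^512 ≡ 660^2 = 435600 ≡ 417 (mod 1219)
9^1024 ≡ 417^2 = 173889 ≡ 791 (mod 1219)
1218 = 1024 + 128 + 64 + 2 in binary powers of 2.
So 9^1218 ≡ 791 · 142 · 577 · 81 ≡ 289 (mod 1219).
Since 289 ≠ 1, base 9 is a Fermat witness: 1219 is composite.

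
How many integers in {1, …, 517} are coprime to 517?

460

Factor: 517 = 11 · 47.
φ(517) = (11−1) · (47−1) = 10 · 46 = 460.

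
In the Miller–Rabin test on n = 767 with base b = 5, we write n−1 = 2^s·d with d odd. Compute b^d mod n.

767 − 1 = 766 = 2^1 · 383, so d = 383.
5^1 ≡ 5 (mod 767)
5^2 ≡ 5^2 = 25 ≡ 25 (mod 767)
5^4 ≡ 25^2 = 625 ≡ 625 (mod 767)
5^8 ≡ 625^2 = 390625 ≡ 222 (mod 767)
5^16 ≡ 222^2 = 49284 ≡ 196 (mod 767)
5^32 ≡ 196^2 = 38416 ≡ 66 (mod 767)
5^64 ≡ 66^2 = 4356 ≡ 521 (mod 767)
5^128 ≡ 521^2 = 271441 ≡ 690 (mod 767)
5^256 ≡ 690^2 = 476100 ≡ 560 (mod 767)
383 = 256 + 64 + 32 + 16 + 8 + 4 + 2 + 1 in binary powers of 2.
So 5^383 ≡ 560 · 521 · 66 · 196 · 222 · 625 · 25 · 5 ≡ 580 (mod 767).
Squaring chain: 580; never reaches −1, so base 5 is a Miller–Rabin witness that 767 is composite.

580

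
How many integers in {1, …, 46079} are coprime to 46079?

40600

Factor: 46079 = 11 · 59 · 71.
φ(46079) = (11−1) · (59−1) · (71−1) = 10 · 58 · 70 = 40600.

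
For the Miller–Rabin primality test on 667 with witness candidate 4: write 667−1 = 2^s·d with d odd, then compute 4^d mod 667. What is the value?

667 − 1 = 666 = 2^1 · 333, so d = 333.
4^1 ≡ 4 (mod 667)
4^2 ≡ 4^2 = 16 ≡ 16 (mod 667)
4^4 ≡ 16^2 = 256 ≡ 256 (mod 667)
4^8 ≡ 256^2 = 65536 ≡ 170 (mod 667)
4^16 ≡ 170^2 = 28900 ≡ 219 (mod 667)
4^32 ≡ 219^2 = 47961 ≡ 604 (mod 667)
4^64 ≡ 604^2 = 364816 ≡ 634 (mod 667)
4^128 ≡ 634^2 = 401956 ≡ 422 (mod 667)
4^256 ≡ 422^2 = 178084 ≡ 662 (mod 667)
333 = 256 + 64 + 8 + 4 + 1 in binary powers of 2.
So 4^333 ≡ 662 · 634 · 170 · 256 · 4 ≡ 179 (mod 667).
Squaring chain: 179; never reaches −1, so base 4 is a Miller–Rabin witness that 667 is composite.

179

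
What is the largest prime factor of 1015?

29

1015 = 5 · 203
203 = 7 · 29
29 is prime.
So 1015 = 5 · 7 · 29; the largest prime factor is 29.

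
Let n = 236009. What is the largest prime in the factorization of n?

73

236009 = 53 · 4453
4453 = 61 · 73
73 is prime.
So 236009 = 53 · 61 · 73; the largest prime factor is 73.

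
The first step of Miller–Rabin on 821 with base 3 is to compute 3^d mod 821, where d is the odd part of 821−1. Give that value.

295

821 − 1 = 820 = 2^2 · 205, so d = 205.
3^1 ≡ 3 (mod 821)
3^2 ≡ 3^2 = 9 ≡ 9 (mod 821)
3^4 ≡ 9^2 = 81 ≡ 81 (mod 821)
3^8 ≡ 81^2 = 6561 ≡ 814 (mod 821)
3^16 ≡ 814^2 = 662596 ≡ 49 (mod 821)
3^32 ≡ 49^2 = 2401 ≡ 759 (mod 821)
3^64 ≡ 759^2 = 576081 ≡ 560 (mod 821)
3^128 ≡ 560^2 = 313600 ≡ 799 (mod 821)
205 = 128 + 64 + 8 + 4 + 1 in binary powers of 2.
So 3^205 ≡ 799 · 560 · 814 · 81 · 3 ≡ 295 (mod 821).
Squaring chain: 295 → 820; reaches −1, so base 3 does not prove 821 composite.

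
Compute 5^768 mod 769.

5^1 ≡ 5 (mod 769)
5^2 ≡ 5^2 = 25 ≡ 25 (mod 769)
5^4 ≡ 25^2 = 625 ≡ 625 (mod 769)
5^8 ≡ 625^2 = 390625 ≡ 742 (mod 769)
5^16 ≡ 742^2 = 550564 ≡ 729 (mod 769)
5^32 ≡ 729^2 = 531441 ≡ 62 (mod 769)
5^64 ≡ 62^2 = 3844 ≡ 768 (mod 769)
5^128 ≡ 768^2 = 589824 ≡ 1 (mod 769)
5^256 ≡ 1^2 = 1 ≡ 1 (mod 769)
5^512 ≡ 1^2 = 1 ≡ 1 (mod 769)
768 = 512 + 256 in binary powers of 2.
So 5^768 ≡ 1 · 1 ≡ 1 (mod 769).
Since the result is 1, base 5 gives no evidence that 769 is composite.

1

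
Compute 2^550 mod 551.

2^1 ≡ 2 (mod 551)
2^2 ≡ 2^2 = 4 ≡ 4 (mod 551)
2^4 ≡ 4^2 = 16 ≡ 16 (mod 551)
2^8 ≡ 16^2 = 256 ≡ 256 (mod 551)
2^16 ≡ 256^2 = 65536 ≡ 518 (mod 551)
2^32 ≡ 518^2 = 268324 ≡ 538 (mod 551)
2^64 ≡ 538^2 = 289444 ≡ 169 (mod 551)
2^128 ≡ 169^2 = 28561 ≡ 460 (mod 551)
2^256 ≡ 460^2 = 211600 ≡ 16 (mod 551)
2^512 ≡ 16^2 = 256 ≡ 256 (mod 551)
550 = 512 + 32 + 4 + 2 in binary powers of 2.
So 2^550 ≡ 256 · 538 · 16 · 4 ≡ 245 (mod 551).
Since 245 ≠ 1, base 2 is a Fermat witness: 551 is composite.

245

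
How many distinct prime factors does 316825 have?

4

316825 = 5^2 · 12673
12673 = 19 · 667
667 = 23 · 29
316825 = 5^2 · 19 · 23 · 29, which has 4 distinct prime factors.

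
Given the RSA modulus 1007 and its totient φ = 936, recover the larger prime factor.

53

φ(n) = (p−1)(q−1) = n − (p+q) + 1, so p + q = 1007 − 936 + 1 = 72.
p and q are the roots of t² − 72t + 1007 = 0.
Discriminant: 72² − 4·1007 = 5184 − 4028 = 1156; √1156 = 34.
q = (72 − 34)/2 = 19, p = (72 + 34)/2 = 53.
Check: 19 · 53 = 1007.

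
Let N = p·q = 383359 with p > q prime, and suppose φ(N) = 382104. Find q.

523

φ(n) = (p−1)(q−1) = n − (p+q) + 1, so p + q = 383359 − 382104 + 1 = 1256.
p and q are the roots of t² − 1256t + 383359 = 0.
Discriminant: 1256² − 4·383359 = 1577536 − 1533436 = 44100; √44100 = 210.
q = (1256 − 210)/2 = 523, p = (1256 + 210)/2 = 733.
Check: 523 · 733 = 383359.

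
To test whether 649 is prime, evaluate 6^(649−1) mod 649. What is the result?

26

6^1 ≡ 6 (mod 649)
6^2 ≡ 6^2 = 36 ≡ 36 (mod 649)
6^4 ≡ 36^2 = 1296 ≡ 647 (mod 649)
6^8 ≡ 647^2 = 418609 ≡ 4 (mod 649)
6^16 ≡ 4^2 = 16 ≡ 16 (mod 649)
6^32 ≡ 16^2 = 256 ≡ 256 (mod 649)
6^64 ≡ 256^2 = 65536 ≡ 636 (mod 649)
6^128 ≡ 636^2 = 404496 ≡ 169 (mod 649)
6^256 ≡ 169^2 = 28561 ≡ 5 (mod 649)
6^512 ≡ 5^2 = 25 ≡ 25 (mod 649)
648 = 512 + 128 + 8 in binary powers of 2.
So 6^648 ≡ 25 · 169 · 4 ≡ 26 (mod 649).
Since 26 ≠ 1, base 6 is a Fermat witness: 649 is composite.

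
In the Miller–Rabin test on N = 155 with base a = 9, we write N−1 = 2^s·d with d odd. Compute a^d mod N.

19

155 − 1 = 154 = 2^1 · 77, so d = 77.
9^1 ≡ 9 (mod 155)
9^2 ≡ 9^2 = 81 ≡ 81 (mod 155)
9^4 ≡ 81^2 = 6561 ≡ 51 (mod 155)
9^8 ≡ 51^2 = 2601 ≡ 121 (mod 155)
9^16 ≡ 121^2 = 14641 ≡ 71 (mod 155)
9^32 ≡ 71^2 = 5041 ≡ 81 (mod 155)
9^64 ≡ 81^2 = 6561 ≡ 51 (mod 155)
77 = 64 + 8 + 4 + 1 in binary powers of 2.
So 9^77 ≡ 51 · 121 · 51 · 9 ≡ 19 (mod 155).
Squaring chain: 19; never reaches −1, so base 9 is a Miller–Rabin witness that 155 is composite.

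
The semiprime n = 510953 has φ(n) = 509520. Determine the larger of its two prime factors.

φ(n) = (p−1)(q−1) = n − (p+q) + 1, so p + q = 510953 − 509520 + 1 = 1434.
p and q are the roots of t² − 1434t + 510953 = 0.
Discriminant: 1434² − 4·510953 = 2056356 − 2043812 = 12544; √12544 = 112.
q = (1434 − 112)/2 = 661, p = (1434 + 112)/2 = 773.
Check: 661 · 773 = 510953.

773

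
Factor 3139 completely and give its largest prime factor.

3139 = 43 · 73
73 is prime.
So 3139 = 43 · 73; the largest prime factor is 73.

73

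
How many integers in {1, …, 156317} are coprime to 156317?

132192

Factor: 156317 = 7 · 137 · 163.
φ(156317) = (7−1) · (137−1) · (163−1) = 6 · 136 · 162 = 132192.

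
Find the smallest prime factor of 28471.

71

28471 is odd.
Digit sum 22, not divisible by 3.
Ends in 1: not divisible by 5.
7: 28471 = 7·4067 + 2
11: 28471 = 11·2588 + 3
13: 28471 = 13·2190 + 1
17: 28471 = 17·1674 + 13
19: 28471 = 19·1498 + 9
23: 28471 = 23·1237 + 20
29: 28471 = 29·981 + 22
31: 28471 = 31·918 + 13
37: 28471 = 37·769 + 18
41: 28471 = 41·694 + 17
43: 28471 = 43·662 + 5
47: 28471 = 47·605 + 36
53: 28471 = 53·537 + 10
59: 28471 = 59·482 + 33
61: 28471 = 61·466 + 45
67: 28471 = 67·424 + 63
71: 28471 = 71·401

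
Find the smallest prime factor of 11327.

11327 is odd.
Digit sum 14, not divisible by 3.
Ends in 7: not divisible by 5.
7: 11327 = 7·1618 + 1
11: 11327 = 11·1029 + 8
13: 11327 = 13·871 + 4
17: 11327 = 17·666 + 5
19: 11327 = 19·596 + 3
23: 11327 = 23·492 + 11
29: 11327 = 29·390 + 17
31: 11327 = 31·365 + 12
37: 11327 = 37·306 + 5
41: 11327 = 41·276 + 11
43: 11327 = 43·263 + 18
47: 11327 = 47·241

47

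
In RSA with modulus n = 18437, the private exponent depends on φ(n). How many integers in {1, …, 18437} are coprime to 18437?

18156

Factor: 18437 = 103 · 179.
φ(18437) = (103−1) · (179−1) = 102 · 178 = 18156.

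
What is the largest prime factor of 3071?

83

3071 = 37 · 83
83 is prime.
So 3071 = 37 · 83; the largest prime factor is 83.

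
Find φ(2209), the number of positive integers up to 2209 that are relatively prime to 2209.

Factor: 2209 = 47^2.
φ(2209) = 47^1·(47−1) = 2162.

2162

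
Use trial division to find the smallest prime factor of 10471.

37

10471 is odd.
Digit sum 13, not divisible by 3.
Ends in 1: not divisible by 5.
7: 10471 = 7·1495 + 6
11: 10471 = 11·951 + 10
13: 10471 = 13·805 + 6
17: 10471 = 17·615 + 16
19: 10471 = 19·551 + 2
23: 10471 = 23·455 + 6
29: 10471 = 29·361 + 2
31: 10471 = 31·337 + 24
37: 10471 = 37·283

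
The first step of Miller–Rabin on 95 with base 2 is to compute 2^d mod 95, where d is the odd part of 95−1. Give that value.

95 − 1 = 94 = 2^1 · 47, so d = 47.
2^1 ≡ 2 (mod 95)
2^2 ≡ 2^2 = 4 ≡ 4 (mod 95)
2^4 ≡ 4^2 = 16 ≡ 16 (mod 95)
2^8 ≡ 16^2 = 256 ≡ 66 (mod 95)
2^16 ≡ 66^2 = 4356 ≡ 81 (mod 95)
2^32 ≡ 81^2 = 6561 ≡ 6 (mod 95)
47 = 32 + 8 + 4 + 2 + 1 in binary powers of 2.
So 2^47 ≡ 6 · 66 · 16 · 4 · 2 ≡ 53 (mod 95).
Squaring chain: 53; never reaches −1, so base 2 is a Miller–Rabin witness that 95 is composite.

53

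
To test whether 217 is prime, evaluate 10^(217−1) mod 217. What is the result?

10^1 ≡ 10 (mod 217)
10^2 ≡ 10^2 = 100 ≡ 100 (mod 217)
10^4 ≡ 100^2 = 10000 ≡ 18 (mod 217)
10^8 ≡ 18^2 = 324 ≡ 107 (mod 217)
10^16 ≡ 107^2 = 11449 ≡ 165 (mod 217)
10^32 ≡ 165^2 = 27225 ≡ 100 (mod 217)
10^64 ≡ 100^2 = 10000 ≡ 18 (mod 217)
10^128 ≡ 18^2 = 324 ≡ 107 (mod 217)
216 = 128 + 64 + 16 + 8 in binary powers of 2.
So 10^216 ≡ 107 · 18 · 165 · 107 ≡ 64 (mod 217).
Since 64 ≠ 1, base 10 is a Fermat witness: 217 is composite.

64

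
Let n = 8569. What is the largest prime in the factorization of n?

41

8569 = 11 · 779
779 = 19 · 41
41 is prime.
So 8569 = 11 · 19 · 41; the largest prime factor is 41.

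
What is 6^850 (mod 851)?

6^1 ≡ 6 (mod 851)
6^2 ≡ 6^2 = 36 ≡ 36 (mod 851)
6^4 ≡ 36^2 = 1296 ≡ 445 (mod 851)
6^8 ≡ 445^2 = 198025 ≡ 593 (mod 851)
6^16 ≡ 593^2 = 351649 ≡ 186 (mod 851)
6^32 ≡ 186^2 = 34596 ≡ 556 (mod 851)
6^64 ≡ 556^2 = 309136 ≡ 223 (mod 851)
6^128 ≡ 223^2 = 49729 ≡ 371 (mod 851)
6^256 ≡ 371^2 = 137641 ≡ 630 (mod 851)
6^512 ≡ 630^2 = 396900 ≡ 334 (mod 851)
850 = 512 + 256 + 64 + 16 + 2 in binary powers of 2.
So 6^850 ≡ 334 · 630 · 223 · 186 · 36 ≡ 147 (mod 851).
Since 147 ≠ 1, base 6 is a Fermat witness: 851 is composite.

147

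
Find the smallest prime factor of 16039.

16039 is odd.
Digit sum 19, not divisible by 3.
Ends in 9: not divisible by 5.
7: 16039 = 7·2291 + 2
11: 16039 = 11·1458 + 1
13: 16039 = 13·1233 + 10
17: 16039 = 17·943 + 8
19: 16039 = 19·844 + 3
23: 16039 = 23·697 + 8
29: 16039 = 29·553 + 2
31: 16039 = 31·517 + 12
37: 16039 = 37·433 + 18
41: 16039 = 41·391 + 8
43: 16039 = 43·373

43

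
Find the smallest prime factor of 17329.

17329 is odd.
Digit sum 22, not divisible by 3.
Ends in 9: not divisible by 5.
7: 17329 = 7·2475 + 4
11: 17329 = 11·1575 + 4
13: 17329 = 13·1333

13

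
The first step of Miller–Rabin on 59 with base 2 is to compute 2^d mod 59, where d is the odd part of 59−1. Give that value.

59 − 1 = 58 = 2^1 · 29, so d = 29.
2^1 ≡ 2 (mod 59)
2^2 ≡ 2^2 = 4 ≡ 4 (mod 59)
2^4 ≡ 4^2 = 16 ≡ 16 (mod 59)
2^8 ≡ 16^2 = 256 ≡ 20 (mod 59)
2^16 ≡ 20^2 = 400 ≡ 46 (mod 59)
29 = 16 + 8 + 4 + 1 in binary powers of 2.
So 2^29 ≡ 46 · 20 · 16 · 2 ≡ 58 (mod 59).
Since 2^d ≡ 58 (mod 59), base 2 does not prove 59 composite.

58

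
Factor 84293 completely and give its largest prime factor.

84293 = 11 · 7663
7663 = 79 · 97
97 is prime.
So 84293 = 11 · 79 · 97; the largest prime factor is 97.

97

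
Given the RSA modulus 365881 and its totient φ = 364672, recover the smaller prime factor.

φ(n) = (p−1)(q−1) = n − (p+q) + 1, so p + q = 365881 − 364672 + 1 = 1210.
p and q are the roots of t² − 1210t + 365881 = 0.
Discriminant: 1210² − 4·365881 = 1464100 − 1463524 = 576; √576 = 24.
q = (1210 − 24)/2 = 593, p = (1210 + 24)/2 = 617.
Check: 593 · 617 = 365881.

593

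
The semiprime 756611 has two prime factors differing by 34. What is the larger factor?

Since p = q + 34, we have 756611 = q(q + 34), so q² + 34q − 756611 = 0.
Discriminant: 34² + 4·756611 = 1156 + 3026444 = 3027600; √3027600 = 1740.
q = (−34 + 1740)/2 = 853, and p = q + 34 = 887.
Check: 853 · 887 = 756611.

887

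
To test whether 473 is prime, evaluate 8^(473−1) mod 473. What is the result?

8^1 ≡ 8 (mod 473)
8^2 ≡ 8^2 = 64 ≡ 64 (mod 473)
8^4 ≡ 64^2 = 4096 ≡ 312 (mod 473)
8^8 ≡ 312^2 = 97344 ≡ 379 (mod 473)
8^16 ≡ 379^2 = 143641 ≡ 322 (mod 473)
8^32 ≡ 322^2 = 103684 ≡ 97 (mod 473)
8^64 ≡ 97^2 = 9409 ≡ 422 (mod 473)
8^128 ≡ 422^2 = 178084 ≡ 236 (mod 473)
8^256 ≡ 236^2 = 55696 ≡ 355 (mod 473)
472 = 256 + 128 + 64 + 16 + 8 in binary powers of 2.
So 8^472 ≡ 355 · 236 · 422 · 322 · 379 ≡ 262 (mod 473).
Since 262 ≠ 1, base 8 is a Fermat witness: 473 is composite.

262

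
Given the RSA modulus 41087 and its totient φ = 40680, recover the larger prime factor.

φ(n) = (p−1)(q−1) = n − (p+q) + 1, so p + q = 41087 − 40680 + 1 = 408.
p and q are the roots of t² − 408t + 41087 = 0.
Discriminant: 408² − 4·41087 = 166464 − 164348 = 2116; √2116 = 46.
q = (408 − 46)/2 = 181, p = (408 + 46)/2 = 227.
Check: 181 · 227 = 41087.

227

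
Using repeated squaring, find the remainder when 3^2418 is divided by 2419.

501

3^1 ≡ 3 (mod 2419)
3^2 ≡ 3^2 = 9 ≡ 9 (mod 2419)
3^4 ≡ 9^2 = 81 ≡ 81 (mod 2419)
3^8 ≡ 81^2 = 6561 ≡ 1723 (mod 2419)
3^16 ≡ 1723^2 = 2968729 ≡ 616 (mod 2419)
3^32 ≡ 616^2 = 379456 ≡ 2092 (mod 2419)
3^64 ≡ 2092^2 = 4376464 ≡ 493 (mod 2419)
3^128 ≡ 493^2 = 243049 ≡ 1149 (mod 2419)
3^256 ≡ 1149^2 = 1320201 ≡ 1846 (mod 2419)
3^512 ≡ 1846^2 = 3407716 ≡ 1764 (mod 2419)
3^1024 ≡ 1764^2 = 3111696 ≡ 862 (mod 2419)
3^2048 ≡ 862^2 = 743044 ≡ 411 (mod 2419)
2418 = 2048 + 256 + 64 + 32 + 16 + 2 in binary powers of 2.
So 3^2418 ≡ 411 · 1846 · 493 · 2092 · 616 · 9 ≡ 501 (mod 2419).
Since 501 ≠ 1, base 3 is a Fermat witness: 2419 is composite.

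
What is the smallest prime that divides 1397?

11

1397 is odd.
Digit sum 20, not divisible by 3.
Ends in 7: not divisible by 5.
7: 1397 = 7·199 + 4
11: 1397 = 11·127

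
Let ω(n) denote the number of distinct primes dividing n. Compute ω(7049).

7049 = 7 · 1007
1007 = 19 · 53
7049 = 7 · 19 · 53, which has 3 distinct prime factors.

3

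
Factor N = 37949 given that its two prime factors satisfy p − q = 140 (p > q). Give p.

277

Since p = q + 140, we have 37949 = q(q + 140), so q² + 140q − 37949 = 0.
Discriminant: 140² + 4·37949 = 19600 + 151796 = 171396; √171396 = 414.
q = (−140 + 414)/2 = 137, and p = q + 140 = 277.
Check: 137 · 277 = 37949.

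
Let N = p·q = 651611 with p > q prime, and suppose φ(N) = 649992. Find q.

φ(n) = (p−1)(q−1) = n − (p+q) + 1, so p + q = 651611 − 649992 + 1 = 1620.
p and q are the roots of t² − 1620t + 651611 = 0.
Discriminant: 1620² − 4·651611 = 2624400 − 2606444 = 17956; √17956 = 134.
q = (1620 − 134)/2 = 743, p = (1620 + 134)/2 = 877.
Check: 743 · 877 = 651611.

743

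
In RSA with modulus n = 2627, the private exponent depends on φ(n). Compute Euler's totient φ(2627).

2520

Factor: 2627 = 37 · 71.
φ(2627) = (37−1) · (71−1) = 36 · 70 = 2520.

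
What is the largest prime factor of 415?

415 = 5 · 83
83 is prime.
So 415 = 5 · 83; the largest prime factor is 83.

83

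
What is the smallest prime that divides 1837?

11

1837 is odd.
Digit sum 19, not divisible by 3.
Ends in 7: not divisible by 5.
7: 1837 = 7·262 + 3
11: 1837 = 11·167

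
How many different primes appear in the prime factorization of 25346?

25346 = 2 · 12673
12673 = 19 · 667
667 = 23 · 29
25346 = 2 · 19 · 23 · 29, which has 4 distinct prime factors.

4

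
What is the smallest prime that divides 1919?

1919 is odd.
Digit sum 20, not divisible by 3.
Ends in 9: not divisible by 5.
7: 1919 = 7·274 + 1
11: 1919 = 11·174 + 5
13: 1919 = 13·147 + 8
17: 1919 = 17·112 + 15
19: 1919 = 19·101

19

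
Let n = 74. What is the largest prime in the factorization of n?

74 = 2 · 37
37 is prime.
So 74 = 2 · 37; the largest prime factor is 37.

37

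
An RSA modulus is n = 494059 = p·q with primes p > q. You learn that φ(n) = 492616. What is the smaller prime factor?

φ(n) = (p−1)(q−1) = n − (p+q) + 1, so p + q = 494059 − 492616 + 1 = 1444.
p and q are the roots of t² − 1444t + 494059 = 0.
Discriminant: 1444² − 4·494059 = 2085136 − 1976236 = 108900; √108900 = 330.
q = (1444 − 330)/2 = 557, p = (1444 + 330)/2 = 887.
Check: 557 · 887 = 494059.

557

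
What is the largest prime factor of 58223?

79

58223 = 11 · 5293
5293 = 67 · 79
79 is prime.
So 58223 = 11 · 67 · 79; the largest prime factor is 79.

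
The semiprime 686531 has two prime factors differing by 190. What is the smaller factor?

739

Since p = q + 190, we have 686531 = q(q + 190), so q² + 190q − 686531 = 0.
Discriminant: 190² + 4·686531 = 36100 + 2746124 = 2782224; √2782224 = 1668.
q = (−190 + 1668)/2 = 739, and p = q + 190 = 929.
Check: 739 · 929 = 686531.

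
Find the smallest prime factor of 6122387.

6122387 is odd.
Digit sum 29, not divisible by 3.
Ends in 7: not divisible by 5.
7: 6122387 = 7·874626 + 5
11: 6122387 = 11·556580 + 7
13: 6122387 = 13·470952 + 11
17: 6122387 = 17·360140 + 7
19: 6122387 = 19·322230 + 17
23: 6122387 = 23·266190 + 17
29: 6122387 = 29·211116 + 23
31: 6122387 = 31·197496 + 11
37: 6122387 = 37·165469 + 34
41: 6122387 = 41·149326 + 21
43: 6122387 = 43·142381 + 4
47: 6122387 = 47·130263 + 26
53: 6122387 = 53·115516 + 39
59: 6122387 = 59·103769 + 16
61: 6122387 = 61·100367

61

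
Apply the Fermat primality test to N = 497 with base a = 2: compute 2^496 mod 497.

135

2^1 ≡ 2 (mod 497)
2^2 ≡ 2^2 = 4 ≡ 4 (mod 497)
2^4 ≡ 4^2 = 16 ≡ 16 (mod 497)
2^8 ≡ 16^2 = 256 ≡ 256 (mod 497)
2^16 ≡ 256^2 = 65536 ≡ 429 (mod 497)
2^32 ≡ 429^2 = 184041 ≡ 151 (mod 497)
2^64 ≡ 151^2 = 22801 ≡ 436 (mod 497)
2^128 ≡ 436^2 = 190096 ≡ 242 (mod 497)
2^256 ≡ 242^2 = 58564 ≡ 415 (mod 497)
496 = 256 + 128 + 64 + 32 + 16 in binary powers of 2.
So 2^496 ≡ 415 · 242 · 436 · 151 · 429 ≡ 135 (mod 497).
Since 135 ≠ 1, base 2 is a Fermat witness: 497 is composite.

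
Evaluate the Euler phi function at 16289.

Factor: 16289 = 7 · 13 · 179.
φ(16289) = (7−1) · (13−1) · (179−1) = 6 · 12 · 178 = 12816.

12816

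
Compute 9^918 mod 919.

1

9^1 ≡ 9 (mod 919)
9^2 ≡ 9^2 = 81 ≡ 81 (mod 919)
9^4 ≡ 81^2 = 6561 ≡ 128 (mod 919)
9^8 ≡ 128^2 = 16384 ≡ 761 (mod 919)
9^16 ≡ 761^2 = 579121 ≡ 151 (mod 919)
9^32 ≡ 151^2 = 22801 ≡ 745 (mod 919)
9^64 ≡ 745^2 = 555025 ≡ 868 (mod 919)
9^128 ≡ 868^2 = 753424 ≡ 763 (mod 919)
9^256 ≡ 763^2 = 582169 ≡ 442 (mod 919)
9^512 ≡ 442^2 = 195364 ≡ 536 (mod 919)
918 = 512 + 256 + 128 + 16 + 4 + 2 in binary powers of 2.
So 9^918 ≡ 536 · 442 · 763 · 151 · 128 · 81 ≡ 1 (mod 919).
Since the result is 1, base 9 gives no evidence that 919 is composite.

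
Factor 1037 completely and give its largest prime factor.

61

1037 = 17 · 61
61 is prime.
So 1037 = 17 · 61; the largest prime factor is 61.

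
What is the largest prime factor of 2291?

2291 = 29 · 79
79 is prime.
So 2291 = 29 · 79; the largest prime factor is 79.

79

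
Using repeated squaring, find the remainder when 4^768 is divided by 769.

4^1 ≡ 4 (mod 769)
4^2 ≡ 4^2 = 16 ≡ 16 (mod 769)
4^4 ≡ 16^2 = 256 ≡ 256 (mod 769)
4^8 ≡ 256^2 = 65536 ≡ 171 (mod 769)
4^16 ≡ 171^2 = 29241 ≡ 19 (mod 769)
4^32 ≡ 19^2 = 361 ≡ 361 (mod 769)
4^64 ≡ 361^2 = 130321 ≡ 360 (mod 769)
4^128 ≡ 360^2 = 129600 ≡ 408 (mod 769)
4^256 ≡ 408^2 = 166464 ≡ 360 (mod 769)
4^512 ≡ 360^2 = 129600 ≡ 408 (mod 769)
768 = 512 + 256 in binary powers of 2.
So 4^768 ≡ 408 · 360 ≡ 1 (mod 769).
Since the result is 1, base 4 gives no evidence that 769 is composite.

1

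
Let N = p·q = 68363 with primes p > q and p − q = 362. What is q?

Since p = q + 362, we have 68363 = q(q + 362), so q² + 362q − 68363 = 0.
Discriminant: 362² + 4·68363 = 131044 + 273452 = 404496; √404496 = 636.
q = (−362 + 636)/2 = 137, and p = q + 362 = 499.
Check: 137 · 499 = 68363.

137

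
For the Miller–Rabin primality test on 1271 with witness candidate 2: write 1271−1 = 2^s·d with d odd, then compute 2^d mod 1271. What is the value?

1271 − 1 = 1270 = 2^1 · 635, so d = 635.
2^1 ≡ 2 (mod 1271)
2^2 ≡ 2^2 = 4 ≡ 4 (mod 1271)
2^4 ≡ 4^2 = 16 ≡ 16 (mod 1271)
2^8 ≡ 16^2 = 256 ≡ 256 (mod 1271)
2^16 ≡ 256^2 = 65536 ≡ 715 (mod 1271)
2^32 ≡ 715^2 = 511225 ≡ 283 (mod 1271)
2^64 ≡ 283^2 = 80089 ≡ 16 (mod 1271)
2^128 ≡ 16^2 = 256 ≡ 256 (mod 1271)
2^256 ≡ 256^2 = 65536 ≡ 715 (mod 1271)
2^512 ≡ 715^2 = 511225 ≡ 283 (mod 1271)
635 = 512 + 64 + 32 + 16 + 8 + 2 + 1 in binary powers of 2.
So 2^635 ≡ 283 · 16 · 283 · 715 · 256 · 4 · 2 ≡ 993 (mod 1271).
Squaring chain: 993; never reaches −1, so base 2 is a Miller–Rabin witness that 1271 is composite.

993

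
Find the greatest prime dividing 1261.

97

1261 = 13 · 97
97 is prime.
So 1261 = 13 · 97; the largest prime factor is 97.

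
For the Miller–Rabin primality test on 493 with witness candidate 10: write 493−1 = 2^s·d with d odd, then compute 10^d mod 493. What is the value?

493 − 1 = 492 = 2^2 · 123, so d = 123.
10^1 ≡ 10 (mod 493)
10^2 ≡ 10^2 = 100 ≡ 100 (mod 493)
10^4 ≡ 100^2 = 10000 ≡ 140 (mod 493)
10^8 ≡ 140^2 = 19600 ≡ 373 (mod 493)
10^16 ≡ 373^2 = 139129 ≡ 103 (mod 493)
10^32 ≡ 103^2 = 10609 ≡ 256 (mod 493)
10^64 ≡ 256^2 = 65536 ≡ 460 (mod 493)
123 = 64 + 32 + 16 + 8 + 2 + 1 in binary powers of 2.
So 10^123 ≡ 460 · 256 · 103 · 373 · 100 · 10 ≡ 292 (mod 493).
Squaring chain: 292 → 468; never reaches −1, so base 10 is a Miller–Rabin witness that 493 is composite.

292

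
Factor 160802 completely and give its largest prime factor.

160802 = 2 · 80401
80401 = 37 · 2173
2173 = 41 · 53
53 is prime.
So 160802 = 2 · 37 · 41 · 53; the largest prime factor is 53.

53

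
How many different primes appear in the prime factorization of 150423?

5

150423 = 3 · 50141
50141 = 7 · 7163
7163 = 13 · 551
551 = 19 · 29
150423 = 3 · 7 · 13 · 19 · 29, which has 5 distinct prime factors.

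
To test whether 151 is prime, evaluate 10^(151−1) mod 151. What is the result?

10^1 ≡ 10 (mod 151)
10^2 ≡ 10^2 = 100 ≡ 100 (mod 151)
10^4 ≡ 100^2 = 10000 ≡ 34 (mod 151)
10^8 ≡ 34^2 = 1156 ≡ 99 (mod 151)
10^16 ≡ 99^2 = 9801 ≡ 137 (mod 151)
10^32 ≡ 137^2 = 18769 ≡ 45 (mod 151)
10^64 ≡ 45^2 = 2025 ≡ 62 (mod 151)
10^128 ≡ 62^2 = 3844 ≡ 69 (mod 151)
150 = 128 + 16 + 4 + 2 in binary powers of 2.
So 10^150 ≡ 69 · 137 · 34 · 100 ≡ 1 (mod 151).
Since the result is 1, base 10 gives no evidence that 151 is composite.

1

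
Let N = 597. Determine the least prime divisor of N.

597 is odd.
Digit sum 21, divisible by 3.

3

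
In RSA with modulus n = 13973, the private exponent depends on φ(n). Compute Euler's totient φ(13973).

13728

Factor: 13973 = 89 · 157.
φ(13973) = (89−1) · (157−1) = 88 · 156 = 13728.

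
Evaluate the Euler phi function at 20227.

Factor: 20227 = 113 · 179.
φ(20227) = (113−1) · (179−1) = 112 · 178 = 19936.

19936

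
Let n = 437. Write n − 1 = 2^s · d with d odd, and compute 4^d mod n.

437 − 1 = 436 = 2^2 · 109, so d = 109.
4^1 ≡ 4 (mod 437)
4^2 ≡ 4^2 = 16 ≡ 16 (mod 437)
4^4 ≡ 16^2 = 256 ≡ 256 (mod 437)
4^8 ≡ 256^2 = 65536 ≡ 423 (mod 437)
4^16 ≡ 423^2 = 178929 ≡ 196 (mod 437)
4^32 ≡ 196^2 = 38416 ≡ 397 (mod 437)
4^64 ≡ 397^2 = 157609 ≡ 289 (mod 437)
109 = 64 + 32 + 8 + 4 + 1 in binary powers of 2.
So 4^109 ≡ 289 · 397 · 423 · 256 · 4 ≡ 213 (mod 437).
Squaring chain: 213 → 358; never reaches −1, so base 4 is a Miller–Rabin witness that 437 is composite.

213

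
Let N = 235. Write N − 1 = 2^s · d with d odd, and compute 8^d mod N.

235 − 1 = 234 = 2^1 · 117, so d = 117.
8^1 ≡ 8 (mod 235)
8^2 ≡ 8^2 = 64 ≡ 64 (mod 235)
8^4 ≡ 64^2 = 4096 ≡ 101 (mod 235)
8^8 ≡ 101^2 = 10201 ≡ 96 (mod 235)
8^16 ≡ 96^2 = 9216 ≡ 51 (mod 235)
8^32 ≡ 51^2 = 2601 ≡ 16 (mod 235)
8^64 ≡ 16^2 = 256 ≡ 21 (mod 235)
117 = 64 + 32 + 16 + 4 + 1 in binary powers of 2.
So 8^117 ≡ 21 · 16 · 51 · 101 · 8 ≡ 158 (mod 235).
Squaring chain: 158; never reaches −1, so base 8 is a Miller–Rabin witness that 235 is composite.

158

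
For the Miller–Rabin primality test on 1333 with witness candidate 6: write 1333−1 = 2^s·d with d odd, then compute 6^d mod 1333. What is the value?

216

1333 − 1 = 1332 = 2^2 · 333, so d = 333.
6^1 ≡ 6 (mod 1333)
6^2 ≡ 6^2 = 36 ≡ 36 (mod 1333)
6^4 ≡ 36^2 = 1296 ≡ 1296 (mod 1333)
6^8 ≡ 1296^2 = 1679616 ≡ 36 (mod 1333)
6^16 ≡ 36^2 = 1296 ≡ 1296 (mod 1333)
6^32 ≡ 1296^2 = 1679616 ≡ 36 (mod 1333)
6^64 ≡ 36^2 = 1296 ≡ 1296 (mod 1333)
6^128 ≡ 1296^2 = 1679616 ≡ 36 (mod 1333)
6^256 ≡ 36^2 = 1296 ≡ 1296 (mod 1333)
333 = 256 + 64 + 8 + 4 + 1 in binary powers of 2.
So 6^333 ≡ 1296 · 1296 · 36 · 1296 · 6 ≡ 216 (mod 1333).
Squaring chain: 216 → 1; never reaches −1, so base 6 is a Miller–Rabin witness that 1333 is composite.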